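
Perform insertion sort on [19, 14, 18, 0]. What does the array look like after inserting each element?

First element 19 is already 'sorted'
Insert 14: shifted 1 elements -> [14, 19, 18, 0]
Insert 18: shifted 1 elements -> [14, 18, 19, 0]
Insert 0: shifted 3 elements -> [0, 14, 18, 19]


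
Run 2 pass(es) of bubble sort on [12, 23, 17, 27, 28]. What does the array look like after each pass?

After pass 1: [12, 17, 23, 27, 28] (1 swaps)
After pass 2: [12, 17, 23, 27, 28] (0 swaps)
Total swaps: 1


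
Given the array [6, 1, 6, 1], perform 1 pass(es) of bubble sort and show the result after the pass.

After pass 1: [1, 6, 1, 6] (2 swaps)
Total swaps: 2


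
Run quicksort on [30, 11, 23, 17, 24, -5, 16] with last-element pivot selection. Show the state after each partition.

Partition 1: pivot=16 at index 2 -> [11, -5, 16, 17, 24, 30, 23]
Partition 2: pivot=-5 at index 0 -> [-5, 11, 16, 17, 24, 30, 23]
Partition 3: pivot=23 at index 4 -> [-5, 11, 16, 17, 23, 30, 24]
Partition 4: pivot=24 at index 5 -> [-5, 11, 16, 17, 23, 24, 30]


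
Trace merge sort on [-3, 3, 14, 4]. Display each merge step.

Divide and conquer:
  Merge [-3] + [3] -> [-3, 3]
  Merge [14] + [4] -> [4, 14]
  Merge [-3, 3] + [4, 14] -> [-3, 3, 4, 14]


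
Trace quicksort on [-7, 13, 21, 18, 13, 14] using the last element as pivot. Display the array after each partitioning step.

Partition 1: pivot=14 at index 3 -> [-7, 13, 13, 14, 21, 18]
Partition 2: pivot=13 at index 2 -> [-7, 13, 13, 14, 21, 18]
Partition 3: pivot=13 at index 1 -> [-7, 13, 13, 14, 21, 18]
Partition 4: pivot=18 at index 4 -> [-7, 13, 13, 14, 18, 21]


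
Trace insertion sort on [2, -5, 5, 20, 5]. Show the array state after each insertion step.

First element 2 is already 'sorted'
Insert -5: shifted 1 elements -> [-5, 2, 5, 20, 5]
Insert 5: shifted 0 elements -> [-5, 2, 5, 20, 5]
Insert 20: shifted 0 elements -> [-5, 2, 5, 20, 5]
Insert 5: shifted 1 elements -> [-5, 2, 5, 5, 20]


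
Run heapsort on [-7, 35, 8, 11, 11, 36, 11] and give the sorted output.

Build heap: [36, 35, 11, 11, 11, 8, -7]
Extract 36: [35, 11, 11, -7, 11, 8, 36]
Extract 35: [11, 11, 11, -7, 8, 35, 36]
Extract 11: [11, 8, 11, -7, 11, 35, 36]
Extract 11: [11, 8, -7, 11, 11, 35, 36]
Extract 11: [8, -7, 11, 11, 11, 35, 36]
Extract 8: [-7, 8, 11, 11, 11, 35, 36]


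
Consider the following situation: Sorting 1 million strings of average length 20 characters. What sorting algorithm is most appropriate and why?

Best choice: MSD radix sort or Mergesort
Reason: MSD radix sort is a non-comparison sort that buckets the strings by successive character positions, running in time proportional to the total number of characters examined rather than O(n log n) string comparisons; mergesort is a stable O(n log n)-comparison alternative that works for arbitrary variable-length keys


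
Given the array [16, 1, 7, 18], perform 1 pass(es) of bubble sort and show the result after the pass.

After pass 1: [1, 7, 16, 18] (2 swaps)
Total swaps: 2


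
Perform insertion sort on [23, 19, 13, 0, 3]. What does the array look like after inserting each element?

First element 23 is already 'sorted'
Insert 19: shifted 1 elements -> [19, 23, 13, 0, 3]
Insert 13: shifted 2 elements -> [13, 19, 23, 0, 3]
Insert 0: shifted 3 elements -> [0, 13, 19, 23, 3]
Insert 3: shifted 3 elements -> [0, 3, 13, 19, 23]


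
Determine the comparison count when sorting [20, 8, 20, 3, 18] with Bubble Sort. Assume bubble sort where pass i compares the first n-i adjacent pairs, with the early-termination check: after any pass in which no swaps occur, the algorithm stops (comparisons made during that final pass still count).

Pass 1: compare adjacent pairs (0,1)..(3,4) = 4 comparison(s), 3 swap(s) -> [8, 20, 3, 18, 20]
Pass 2: compare adjacent pairs (0,1)..(2,3) = 3 comparison(s), 2 swap(s) -> [8, 3, 18, 20, 20]
Pass 3: compare adjacent pairs (0,1)..(1,2) = 2 comparison(s), 1 swap(s) -> [3, 8, 18, 20, 20]
Pass 4: compare adjacent pairs (0,1)..(0,1) = 1 comparison(s), 0 swap(s) -> [3, 8, 18, 20, 20]
No swaps in this pass, so bubble sort stops here.
Total comparisons: 4 + 3 + 2 + 1 = 10


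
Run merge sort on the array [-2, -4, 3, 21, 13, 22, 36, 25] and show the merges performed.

Divide and conquer:
  Merge [-2] + [-4] -> [-4, -2]
  Merge [3] + [21] -> [3, 21]
  Merge [-4, -2] + [3, 21] -> [-4, -2, 3, 21]
  Merge [13] + [22] -> [13, 22]
  Merge [36] + [25] -> [25, 36]
  Merge [13, 22] + [25, 36] -> [13, 22, 25, 36]
  Merge [-4, -2, 3, 21] + [13, 22, 25, 36] -> [-4, -2, 3, 13, 21, 22, 25, 36]


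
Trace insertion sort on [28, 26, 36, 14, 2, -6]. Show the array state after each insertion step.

First element 28 is already 'sorted'
Insert 26: shifted 1 elements -> [26, 28, 36, 14, 2, -6]
Insert 36: shifted 0 elements -> [26, 28, 36, 14, 2, -6]
Insert 14: shifted 3 elements -> [14, 26, 28, 36, 2, -6]
Insert 2: shifted 4 elements -> [2, 14, 26, 28, 36, -6]
Insert -6: shifted 5 elements -> [-6, 2, 14, 26, 28, 36]


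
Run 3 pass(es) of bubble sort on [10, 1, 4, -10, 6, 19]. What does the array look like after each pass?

After pass 1: [1, 4, -10, 6, 10, 19] (4 swaps)
After pass 2: [1, -10, 4, 6, 10, 19] (1 swaps)
After pass 3: [-10, 1, 4, 6, 10, 19] (1 swaps)
Total swaps: 6


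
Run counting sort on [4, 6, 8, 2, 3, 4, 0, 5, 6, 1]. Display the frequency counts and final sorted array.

Count array: [1, 1, 1, 1, 2, 1, 2, 0, 1]
(count[i] = number of elements equal to i)
Cumulative count: [1, 2, 3, 4, 6, 7, 9, 9, 10]
Sorted: [0, 1, 2, 3, 4, 4, 5, 6, 6, 8]


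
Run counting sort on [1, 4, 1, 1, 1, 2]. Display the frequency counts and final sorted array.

Count array: [0, 4, 1, 0, 1]
(count[i] = number of elements equal to i)
Cumulative count: [0, 4, 5, 5, 6]
Sorted: [1, 1, 1, 1, 2, 4]


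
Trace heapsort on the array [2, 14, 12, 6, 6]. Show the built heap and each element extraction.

Build heap: [14, 6, 12, 2, 6]
Extract 14: [12, 6, 6, 2, 14]
Extract 12: [6, 2, 6, 12, 14]
Extract 6: [6, 2, 6, 12, 14]
Extract 6: [2, 6, 6, 12, 14]


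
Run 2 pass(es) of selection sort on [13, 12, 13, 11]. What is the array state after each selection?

Pass 1: Select minimum 11 at index 3, swap -> [11, 12, 13, 13]
Pass 2: Select minimum 12 at index 1, swap -> [11, 12, 13, 13]


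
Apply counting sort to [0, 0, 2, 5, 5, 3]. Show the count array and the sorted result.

Count array: [2, 0, 1, 1, 0, 2]
(count[i] = number of elements equal to i)
Cumulative count: [2, 2, 3, 4, 4, 6]
Sorted: [0, 0, 2, 3, 5, 5]


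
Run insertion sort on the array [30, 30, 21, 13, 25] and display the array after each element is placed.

First element 30 is already 'sorted'
Insert 30: shifted 0 elements -> [30, 30, 21, 13, 25]
Insert 21: shifted 2 elements -> [21, 30, 30, 13, 25]
Insert 13: shifted 3 elements -> [13, 21, 30, 30, 25]
Insert 25: shifted 2 elements -> [13, 21, 25, 30, 30]


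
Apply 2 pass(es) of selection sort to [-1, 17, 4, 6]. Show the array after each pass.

Pass 1: Select minimum -1 at index 0, swap -> [-1, 17, 4, 6]
Pass 2: Select minimum 4 at index 2, swap -> [-1, 4, 17, 6]


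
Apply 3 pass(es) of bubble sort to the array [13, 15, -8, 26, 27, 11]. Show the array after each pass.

After pass 1: [13, -8, 15, 26, 11, 27] (2 swaps)
After pass 2: [-8, 13, 15, 11, 26, 27] (2 swaps)
After pass 3: [-8, 13, 11, 15, 26, 27] (1 swaps)
Total swaps: 5


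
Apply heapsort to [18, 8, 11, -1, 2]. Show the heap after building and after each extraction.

Build heap: [18, 8, 11, -1, 2]
Extract 18: [11, 8, 2, -1, 18]
Extract 11: [8, -1, 2, 11, 18]
Extract 8: [2, -1, 8, 11, 18]
Extract 2: [-1, 2, 8, 11, 18]


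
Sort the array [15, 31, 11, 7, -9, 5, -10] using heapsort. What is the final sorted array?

Build heap: [31, 15, 11, 7, -9, 5, -10]
Extract 31: [15, 7, 11, -10, -9, 5, 31]
Extract 15: [11, 7, 5, -10, -9, 15, 31]
Extract 11: [7, -9, 5, -10, 11, 15, 31]
Extract 7: [5, -9, -10, 7, 11, 15, 31]
Extract 5: [-9, -10, 5, 7, 11, 15, 31]
Extract -9: [-10, -9, 5, 7, 11, 15, 31]


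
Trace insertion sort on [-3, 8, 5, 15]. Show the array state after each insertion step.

First element -3 is already 'sorted'
Insert 8: shifted 0 elements -> [-3, 8, 5, 15]
Insert 5: shifted 1 elements -> [-3, 5, 8, 15]
Insert 15: shifted 0 elements -> [-3, 5, 8, 15]


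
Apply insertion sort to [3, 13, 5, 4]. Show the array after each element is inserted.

First element 3 is already 'sorted'
Insert 13: shifted 0 elements -> [3, 13, 5, 4]
Insert 5: shifted 1 elements -> [3, 5, 13, 4]
Insert 4: shifted 2 elements -> [3, 4, 5, 13]


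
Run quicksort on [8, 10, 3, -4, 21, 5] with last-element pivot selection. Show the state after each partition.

Partition 1: pivot=5 at index 2 -> [3, -4, 5, 10, 21, 8]
Partition 2: pivot=-4 at index 0 -> [-4, 3, 5, 10, 21, 8]
Partition 3: pivot=8 at index 3 -> [-4, 3, 5, 8, 21, 10]
Partition 4: pivot=10 at index 4 -> [-4, 3, 5, 8, 10, 21]


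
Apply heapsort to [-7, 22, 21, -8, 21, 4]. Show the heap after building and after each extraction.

Build heap: [22, 21, 21, -8, -7, 4]
Extract 22: [21, 4, 21, -8, -7, 22]
Extract 21: [21, 4, -7, -8, 21, 22]
Extract 21: [4, -8, -7, 21, 21, 22]
Extract 4: [-7, -8, 4, 21, 21, 22]
Extract -7: [-8, -7, 4, 21, 21, 22]


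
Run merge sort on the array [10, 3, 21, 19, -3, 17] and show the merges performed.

Divide and conquer:
  Merge [3] + [21] -> [3, 21]
  Merge [10] + [3, 21] -> [3, 10, 21]
  Merge [-3] + [17] -> [-3, 17]
  Merge [19] + [-3, 17] -> [-3, 17, 19]
  Merge [3, 10, 21] + [-3, 17, 19] -> [-3, 3, 10, 17, 19, 21]


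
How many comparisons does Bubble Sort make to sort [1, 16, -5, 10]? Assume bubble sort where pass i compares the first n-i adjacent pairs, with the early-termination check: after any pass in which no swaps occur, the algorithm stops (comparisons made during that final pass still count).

Pass 1: compare adjacent pairs (0,1)..(2,3) = 3 comparison(s), 2 swap(s) -> [1, -5, 10, 16]
Pass 2: compare adjacent pairs (0,1)..(1,2) = 2 comparison(s), 1 swap(s) -> [-5, 1, 10, 16]
Pass 3: compare adjacent pairs (0,1)..(0,1) = 1 comparison(s), 0 swap(s) -> [-5, 1, 10, 16]
No swaps in this pass, so bubble sort stops here.
Total comparisons: 3 + 2 + 1 = 6


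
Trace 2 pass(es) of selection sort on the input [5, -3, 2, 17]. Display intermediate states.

Pass 1: Select minimum -3 at index 1, swap -> [-3, 5, 2, 17]
Pass 2: Select minimum 2 at index 2, swap -> [-3, 2, 5, 17]


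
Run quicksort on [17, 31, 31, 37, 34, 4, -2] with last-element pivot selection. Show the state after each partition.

Partition 1: pivot=-2 at index 0 -> [-2, 31, 31, 37, 34, 4, 17]
Partition 2: pivot=17 at index 2 -> [-2, 4, 17, 37, 34, 31, 31]
Partition 3: pivot=31 at index 4 -> [-2, 4, 17, 31, 31, 37, 34]
Partition 4: pivot=34 at index 5 -> [-2, 4, 17, 31, 31, 34, 37]


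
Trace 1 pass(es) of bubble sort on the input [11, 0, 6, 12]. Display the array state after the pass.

After pass 1: [0, 6, 11, 12] (2 swaps)
Total swaps: 2


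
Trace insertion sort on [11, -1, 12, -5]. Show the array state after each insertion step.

First element 11 is already 'sorted'
Insert -1: shifted 1 elements -> [-1, 11, 12, -5]
Insert 12: shifted 0 elements -> [-1, 11, 12, -5]
Insert -5: shifted 3 elements -> [-5, -1, 11, 12]


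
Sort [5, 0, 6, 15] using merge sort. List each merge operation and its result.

Divide and conquer:
  Merge [5] + [0] -> [0, 5]
  Merge [6] + [15] -> [6, 15]
  Merge [0, 5] + [6, 15] -> [0, 5, 6, 15]


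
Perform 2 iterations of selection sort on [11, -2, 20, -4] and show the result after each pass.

Pass 1: Select minimum -4 at index 3, swap -> [-4, -2, 20, 11]
Pass 2: Select minimum -2 at index 1, swap -> [-4, -2, 20, 11]


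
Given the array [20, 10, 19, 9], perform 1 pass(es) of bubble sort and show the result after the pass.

After pass 1: [10, 19, 9, 20] (3 swaps)
Total swaps: 3


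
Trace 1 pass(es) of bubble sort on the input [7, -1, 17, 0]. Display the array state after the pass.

After pass 1: [-1, 7, 0, 17] (2 swaps)
Total swaps: 2


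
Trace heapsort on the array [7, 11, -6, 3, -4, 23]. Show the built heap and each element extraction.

Build heap: [23, 11, 7, 3, -4, -6]
Extract 23: [11, 3, 7, -6, -4, 23]
Extract 11: [7, 3, -4, -6, 11, 23]
Extract 7: [3, -6, -4, 7, 11, 23]
Extract 3: [-4, -6, 3, 7, 11, 23]
Extract -4: [-6, -4, 3, 7, 11, 23]


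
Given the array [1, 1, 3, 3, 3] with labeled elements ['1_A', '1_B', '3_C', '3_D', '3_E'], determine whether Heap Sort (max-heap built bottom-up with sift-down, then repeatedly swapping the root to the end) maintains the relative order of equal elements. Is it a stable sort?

Trace Heap Sort on the labeled array (the key is the number; the letter only tracks identity):
  Build max-heap: [3_D, 3_E, 3_C, 1_B, 1_A]
  Swap root 3_D to index 4, re-heapify first 4 -> [3_E, 1_A, 3_C, 1_B, 3_D]
  Swap root 3_E to index 3, re-heapify first 3 -> [3_C, 1_A, 1_B, 3_E, 3_D]
  Swap root 3_C to index 2, re-heapify first 2 -> [1_B, 1_A, 3_C, 3_E, 3_D]
  Swap root 1_B to index 1, re-heapify first 1 -> [1_A, 1_B, 3_C, 3_E, 3_D]
Final order: [1_A, 1_B, 3_C, 3_E, 3_D]
Equal keys:
  value 1: originally 1_A, 1_B; after sorting 1_A, 1_B -> order preserved
  value 3: originally 3_C, 3_D, 3_E; after sorting 3_C, 3_E, 3_D -> order changed
Equal keys were reordered, so Heap Sort is not stable: heap construction and root-to-end swaps move elements without regard to the original order of equal keys. (One such input is enough; an unstable sort may happen to preserve order on other inputs, but it gives no guarantee.)
Answer: Not stable


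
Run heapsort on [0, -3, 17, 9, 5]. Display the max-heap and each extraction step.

Build heap: [17, 9, 0, -3, 5]
Extract 17: [9, 5, 0, -3, 17]
Extract 9: [5, -3, 0, 9, 17]
Extract 5: [0, -3, 5, 9, 17]
Extract 0: [-3, 0, 5, 9, 17]


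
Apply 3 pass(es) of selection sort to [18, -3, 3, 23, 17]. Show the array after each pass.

Pass 1: Select minimum -3 at index 1, swap -> [-3, 18, 3, 23, 17]
Pass 2: Select minimum 3 at index 2, swap -> [-3, 3, 18, 23, 17]
Pass 3: Select minimum 17 at index 4, swap -> [-3, 3, 17, 23, 18]


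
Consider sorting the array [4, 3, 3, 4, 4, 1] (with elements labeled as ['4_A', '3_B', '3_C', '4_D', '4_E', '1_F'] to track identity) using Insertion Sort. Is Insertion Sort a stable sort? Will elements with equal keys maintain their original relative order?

Trace Insertion Sort on the labeled array (the key is the number; the letter only tracks identity):
  Insert 3_B at index 0: [3_B, 4_A, 3_C, 4_D, 4_E, 1_F]
  Insert 3_C at index 1: [3_B, 3_C, 4_A, 4_D, 4_E, 1_F]
  Insert 4_D at index 3: [3_B, 3_C, 4_A, 4_D, 4_E, 1_F]
  Insert 4_E at index 4: [3_B, 3_C, 4_A, 4_D, 4_E, 1_F]
  Insert 1_F at index 0: [1_F, 3_B, 3_C, 4_A, 4_D, 4_E]
Final order: [1_F, 3_B, 3_C, 4_A, 4_D, 4_E]
Equal keys:
  value 3: originally 3_B, 3_C; after sorting 3_B, 3_C -> order preserved
  value 4: originally 4_A, 4_D, 4_E; after sorting 4_A, 4_D, 4_E -> order preserved
All equal keys kept their original relative order. Insertion Sort is stable: elements are shifted only while they are strictly greater than the key, so a key is inserted after any equal elements already placed.
Answer: Stable


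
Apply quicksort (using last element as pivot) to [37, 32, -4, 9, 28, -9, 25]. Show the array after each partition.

Partition 1: pivot=25 at index 3 -> [-4, 9, -9, 25, 28, 37, 32]
Partition 2: pivot=-9 at index 0 -> [-9, 9, -4, 25, 28, 37, 32]
Partition 3: pivot=-4 at index 1 -> [-9, -4, 9, 25, 28, 37, 32]
Partition 4: pivot=32 at index 5 -> [-9, -4, 9, 25, 28, 32, 37]


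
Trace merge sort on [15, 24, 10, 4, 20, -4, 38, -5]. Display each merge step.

Divide and conquer:
  Merge [15] + [24] -> [15, 24]
  Merge [10] + [4] -> [4, 10]
  Merge [15, 24] + [4, 10] -> [4, 10, 15, 24]
  Merge [20] + [-4] -> [-4, 20]
  Merge [38] + [-5] -> [-5, 38]
  Merge [-4, 20] + [-5, 38] -> [-5, -4, 20, 38]
  Merge [4, 10, 15, 24] + [-5, -4, 20, 38] -> [-5, -4, 4, 10, 15, 20, 24, 38]


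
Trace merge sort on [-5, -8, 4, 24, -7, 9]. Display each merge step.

Divide and conquer:
  Merge [-8] + [4] -> [-8, 4]
  Merge [-5] + [-8, 4] -> [-8, -5, 4]
  Merge [-7] + [9] -> [-7, 9]
  Merge [24] + [-7, 9] -> [-7, 9, 24]
  Merge [-8, -5, 4] + [-7, 9, 24] -> [-8, -7, -5, 4, 9, 24]


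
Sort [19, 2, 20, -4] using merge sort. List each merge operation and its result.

Divide and conquer:
  Merge [19] + [2] -> [2, 19]
  Merge [20] + [-4] -> [-4, 20]
  Merge [2, 19] + [-4, 20] -> [-4, 2, 19, 20]


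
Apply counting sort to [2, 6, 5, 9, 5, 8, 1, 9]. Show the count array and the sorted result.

Count array: [0, 1, 1, 0, 0, 2, 1, 0, 1, 2]
(count[i] = number of elements equal to i)
Cumulative count: [0, 1, 2, 2, 2, 4, 5, 5, 6, 8]
Sorted: [1, 2, 5, 5, 6, 8, 9, 9]


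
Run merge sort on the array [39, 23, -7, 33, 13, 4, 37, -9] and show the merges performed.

Divide and conquer:
  Merge [39] + [23] -> [23, 39]
  Merge [-7] + [33] -> [-7, 33]
  Merge [23, 39] + [-7, 33] -> [-7, 23, 33, 39]
  Merge [13] + [4] -> [4, 13]
  Merge [37] + [-9] -> [-9, 37]
  Merge [4, 13] + [-9, 37] -> [-9, 4, 13, 37]
  Merge [-7, 23, 33, 39] + [-9, 4, 13, 37] -> [-9, -7, 4, 13, 23, 33, 37, 39]


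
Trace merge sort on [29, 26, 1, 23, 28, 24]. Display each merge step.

Divide and conquer:
  Merge [26] + [1] -> [1, 26]
  Merge [29] + [1, 26] -> [1, 26, 29]
  Merge [28] + [24] -> [24, 28]
  Merge [23] + [24, 28] -> [23, 24, 28]
  Merge [1, 26, 29] + [23, 24, 28] -> [1, 23, 24, 26, 28, 29]


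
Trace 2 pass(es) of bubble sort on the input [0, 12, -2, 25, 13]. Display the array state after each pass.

After pass 1: [0, -2, 12, 13, 25] (2 swaps)
After pass 2: [-2, 0, 12, 13, 25] (1 swaps)
Total swaps: 3


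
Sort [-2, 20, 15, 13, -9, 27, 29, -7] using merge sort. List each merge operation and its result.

Divide and conquer:
  Merge [-2] + [20] -> [-2, 20]
  Merge [15] + [13] -> [13, 15]
  Merge [-2, 20] + [13, 15] -> [-2, 13, 15, 20]
  Merge [-9] + [27] -> [-9, 27]
  Merge [29] + [-7] -> [-7, 29]
  Merge [-9, 27] + [-7, 29] -> [-9, -7, 27, 29]
  Merge [-2, 13, 15, 20] + [-9, -7, 27, 29] -> [-9, -7, -2, 13, 15, 20, 27, 29]


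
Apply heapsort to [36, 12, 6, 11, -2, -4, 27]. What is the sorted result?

Build heap: [36, 12, 27, 11, -2, -4, 6]
Extract 36: [27, 12, 6, 11, -2, -4, 36]
Extract 27: [12, 11, 6, -4, -2, 27, 36]
Extract 12: [11, -2, 6, -4, 12, 27, 36]
Extract 11: [6, -2, -4, 11, 12, 27, 36]
Extract 6: [-2, -4, 6, 11, 12, 27, 36]
Extract -2: [-4, -2, 6, 11, 12, 27, 36]


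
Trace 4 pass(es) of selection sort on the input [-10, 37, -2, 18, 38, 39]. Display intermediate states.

Pass 1: Select minimum -10 at index 0, swap -> [-10, 37, -2, 18, 38, 39]
Pass 2: Select minimum -2 at index 2, swap -> [-10, -2, 37, 18, 38, 39]
Pass 3: Select minimum 18 at index 3, swap -> [-10, -2, 18, 37, 38, 39]
Pass 4: Select minimum 37 at index 3, swap -> [-10, -2, 18, 37, 38, 39]


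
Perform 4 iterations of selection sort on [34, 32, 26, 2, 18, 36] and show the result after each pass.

Pass 1: Select minimum 2 at index 3, swap -> [2, 32, 26, 34, 18, 36]
Pass 2: Select minimum 18 at index 4, swap -> [2, 18, 26, 34, 32, 36]
Pass 3: Select minimum 26 at index 2, swap -> [2, 18, 26, 34, 32, 36]
Pass 4: Select minimum 32 at index 4, swap -> [2, 18, 26, 32, 34, 36]


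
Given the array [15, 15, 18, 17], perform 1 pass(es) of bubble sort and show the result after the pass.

After pass 1: [15, 15, 17, 18] (1 swaps)
Total swaps: 1


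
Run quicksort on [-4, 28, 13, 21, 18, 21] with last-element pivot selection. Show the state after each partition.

Partition 1: pivot=21 at index 4 -> [-4, 13, 21, 18, 21, 28]
Partition 2: pivot=18 at index 2 -> [-4, 13, 18, 21, 21, 28]
Partition 3: pivot=13 at index 1 -> [-4, 13, 18, 21, 21, 28]


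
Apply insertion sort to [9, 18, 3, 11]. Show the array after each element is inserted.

First element 9 is already 'sorted'
Insert 18: shifted 0 elements -> [9, 18, 3, 11]
Insert 3: shifted 2 elements -> [3, 9, 18, 11]
Insert 11: shifted 1 elements -> [3, 9, 11, 18]


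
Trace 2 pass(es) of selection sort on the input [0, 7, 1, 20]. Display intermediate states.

Pass 1: Select minimum 0 at index 0, swap -> [0, 7, 1, 20]
Pass 2: Select minimum 1 at index 2, swap -> [0, 1, 7, 20]


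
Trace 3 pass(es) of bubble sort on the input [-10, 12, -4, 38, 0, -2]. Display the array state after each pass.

After pass 1: [-10, -4, 12, 0, -2, 38] (3 swaps)
After pass 2: [-10, -4, 0, -2, 12, 38] (2 swaps)
After pass 3: [-10, -4, -2, 0, 12, 38] (1 swaps)
Total swaps: 6


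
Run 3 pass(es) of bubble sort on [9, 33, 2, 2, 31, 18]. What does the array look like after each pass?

After pass 1: [9, 2, 2, 31, 18, 33] (4 swaps)
After pass 2: [2, 2, 9, 18, 31, 33] (3 swaps)
After pass 3: [2, 2, 9, 18, 31, 33] (0 swaps)
Total swaps: 7


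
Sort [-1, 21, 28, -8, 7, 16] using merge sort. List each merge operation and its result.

Divide and conquer:
  Merge [21] + [28] -> [21, 28]
  Merge [-1] + [21, 28] -> [-1, 21, 28]
  Merge [7] + [16] -> [7, 16]
  Merge [-8] + [7, 16] -> [-8, 7, 16]
  Merge [-1, 21, 28] + [-8, 7, 16] -> [-8, -1, 7, 16, 21, 28]


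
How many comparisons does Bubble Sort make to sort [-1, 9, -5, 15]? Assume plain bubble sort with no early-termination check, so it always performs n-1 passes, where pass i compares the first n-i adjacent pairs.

Pass 1: compare adjacent pairs (0,1)..(2,3) = 3 comparison(s), 1 swap(s) -> [-1, -5, 9, 15]
Pass 2: compare adjacent pairs (0,1)..(1,2) = 2 comparison(s), 1 swap(s) -> [-5, -1, 9, 15]
Pass 3: compare adjacent pairs (0,1)..(0,1) = 1 comparison(s), 0 swap(s) -> [-5, -1, 9, 15]
Total comparisons: 3 + 2 + 1 = 6


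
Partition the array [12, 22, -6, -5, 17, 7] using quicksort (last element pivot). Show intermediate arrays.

Partition 1: pivot=7 at index 2 -> [-6, -5, 7, 22, 17, 12]
Partition 2: pivot=-5 at index 1 -> [-6, -5, 7, 22, 17, 12]
Partition 3: pivot=12 at index 3 -> [-6, -5, 7, 12, 17, 22]
Partition 4: pivot=22 at index 5 -> [-6, -5, 7, 12, 17, 22]


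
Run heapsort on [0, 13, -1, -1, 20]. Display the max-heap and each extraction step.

Build heap: [20, 13, -1, -1, 0]
Extract 20: [13, 0, -1, -1, 20]
Extract 13: [0, -1, -1, 13, 20]
Extract 0: [-1, -1, 0, 13, 20]
Extract -1: [-1, -1, 0, 13, 20]


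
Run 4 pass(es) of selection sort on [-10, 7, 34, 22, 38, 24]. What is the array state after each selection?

Pass 1: Select minimum -10 at index 0, swap -> [-10, 7, 34, 22, 38, 24]
Pass 2: Select minimum 7 at index 1, swap -> [-10, 7, 34, 22, 38, 24]
Pass 3: Select minimum 22 at index 3, swap -> [-10, 7, 22, 34, 38, 24]
Pass 4: Select minimum 24 at index 5, swap -> [-10, 7, 22, 24, 38, 34]


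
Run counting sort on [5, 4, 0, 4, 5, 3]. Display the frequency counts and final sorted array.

Count array: [1, 0, 0, 1, 2, 2]
(count[i] = number of elements equal to i)
Cumulative count: [1, 1, 1, 2, 4, 6]
Sorted: [0, 3, 4, 4, 5, 5]


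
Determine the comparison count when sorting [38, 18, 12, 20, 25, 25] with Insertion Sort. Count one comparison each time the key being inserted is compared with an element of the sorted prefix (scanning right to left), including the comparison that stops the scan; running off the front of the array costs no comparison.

Insert 18: 38 > 18 (shift), reached front = 1 comparison(s) -> [18, 38, 12, 20, 25, 25]
Insert 12: 38 > 12 (shift), 18 > 12 (shift), reached front = 2 comparison(s) -> [12, 18, 38, 20, 25, 25]
Insert 20: 38 > 20 (shift), 18 <= 20 (stop) = 2 comparison(s) -> [12, 18, 20, 38, 25, 25]
Insert 25: 38 > 25 (shift), 20 <= 25 (stop) = 2 comparison(s) -> [12, 18, 20, 25, 38, 25]
Insert 25: 38 > 25 (shift), 25 <= 25 (stop) = 2 comparison(s) -> [12, 18, 20, 25, 25, 38]
Total comparisons: 1 + 2 + 2 + 2 + 2 = 9


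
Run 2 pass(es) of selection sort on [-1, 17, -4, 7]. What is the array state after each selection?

Pass 1: Select minimum -4 at index 2, swap -> [-4, 17, -1, 7]
Pass 2: Select minimum -1 at index 2, swap -> [-4, -1, 17, 7]


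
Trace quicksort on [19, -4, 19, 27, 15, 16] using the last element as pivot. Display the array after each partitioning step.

Partition 1: pivot=16 at index 2 -> [-4, 15, 16, 27, 19, 19]
Partition 2: pivot=15 at index 1 -> [-4, 15, 16, 27, 19, 19]
Partition 3: pivot=19 at index 4 -> [-4, 15, 16, 19, 19, 27]


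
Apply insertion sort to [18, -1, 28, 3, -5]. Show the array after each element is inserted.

First element 18 is already 'sorted'
Insert -1: shifted 1 elements -> [-1, 18, 28, 3, -5]
Insert 28: shifted 0 elements -> [-1, 18, 28, 3, -5]
Insert 3: shifted 2 elements -> [-1, 3, 18, 28, -5]
Insert -5: shifted 4 elements -> [-5, -1, 3, 18, 28]


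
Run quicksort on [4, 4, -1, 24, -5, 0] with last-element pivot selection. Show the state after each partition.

Partition 1: pivot=0 at index 2 -> [-1, -5, 0, 24, 4, 4]
Partition 2: pivot=-5 at index 0 -> [-5, -1, 0, 24, 4, 4]
Partition 3: pivot=4 at index 4 -> [-5, -1, 0, 4, 4, 24]


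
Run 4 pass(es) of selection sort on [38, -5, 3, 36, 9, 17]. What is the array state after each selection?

Pass 1: Select minimum -5 at index 1, swap -> [-5, 38, 3, 36, 9, 17]
Pass 2: Select minimum 3 at index 2, swap -> [-5, 3, 38, 36, 9, 17]
Pass 3: Select minimum 9 at index 4, swap -> [-5, 3, 9, 36, 38, 17]
Pass 4: Select minimum 17 at index 5, swap -> [-5, 3, 9, 17, 38, 36]


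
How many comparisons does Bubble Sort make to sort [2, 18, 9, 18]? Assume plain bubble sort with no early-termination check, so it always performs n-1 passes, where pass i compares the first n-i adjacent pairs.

Pass 1: compare adjacent pairs (0,1)..(2,3) = 3 comparison(s), 1 swap(s) -> [2, 9, 18, 18]
Pass 2: compare adjacent pairs (0,1)..(1,2) = 2 comparison(s), 0 swap(s) -> [2, 9, 18, 18]
Pass 3: compare adjacent pairs (0,1)..(0,1) = 1 comparison(s), 0 swap(s) -> [2, 9, 18, 18]
Total comparisons: 3 + 2 + 1 = 6


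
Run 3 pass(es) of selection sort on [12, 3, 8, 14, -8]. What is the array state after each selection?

Pass 1: Select minimum -8 at index 4, swap -> [-8, 3, 8, 14, 12]
Pass 2: Select minimum 3 at index 1, swap -> [-8, 3, 8, 14, 12]
Pass 3: Select minimum 8 at index 2, swap -> [-8, 3, 8, 14, 12]


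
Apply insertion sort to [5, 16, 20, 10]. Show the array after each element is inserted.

First element 5 is already 'sorted'
Insert 16: shifted 0 elements -> [5, 16, 20, 10]
Insert 20: shifted 0 elements -> [5, 16, 20, 10]
Insert 10: shifted 2 elements -> [5, 10, 16, 20]


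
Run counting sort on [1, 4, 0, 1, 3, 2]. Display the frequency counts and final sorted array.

Count array: [1, 2, 1, 1, 1]
(count[i] = number of elements equal to i)
Cumulative count: [1, 3, 4, 5, 6]
Sorted: [0, 1, 1, 2, 3, 4]


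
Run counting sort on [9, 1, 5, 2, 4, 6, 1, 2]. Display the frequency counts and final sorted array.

Count array: [0, 2, 2, 0, 1, 1, 1, 0, 0, 1]
(count[i] = number of elements equal to i)
Cumulative count: [0, 2, 4, 4, 5, 6, 7, 7, 7, 8]
Sorted: [1, 1, 2, 2, 4, 5, 6, 9]


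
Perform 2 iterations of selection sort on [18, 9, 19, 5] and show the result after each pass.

Pass 1: Select minimum 5 at index 3, swap -> [5, 9, 19, 18]
Pass 2: Select minimum 9 at index 1, swap -> [5, 9, 19, 18]


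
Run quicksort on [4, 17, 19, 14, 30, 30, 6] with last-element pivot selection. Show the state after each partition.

Partition 1: pivot=6 at index 1 -> [4, 6, 19, 14, 30, 30, 17]
Partition 2: pivot=17 at index 3 -> [4, 6, 14, 17, 30, 30, 19]
Partition 3: pivot=19 at index 4 -> [4, 6, 14, 17, 19, 30, 30]
Partition 4: pivot=30 at index 6 -> [4, 6, 14, 17, 19, 30, 30]


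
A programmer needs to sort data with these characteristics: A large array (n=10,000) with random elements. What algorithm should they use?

Best choice: Quicksort or Mergesort
Reason: Both have O(n log n) average case; quicksort has lower constant factors


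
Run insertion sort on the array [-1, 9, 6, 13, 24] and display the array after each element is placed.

First element -1 is already 'sorted'
Insert 9: shifted 0 elements -> [-1, 9, 6, 13, 24]
Insert 6: shifted 1 elements -> [-1, 6, 9, 13, 24]
Insert 13: shifted 0 elements -> [-1, 6, 9, 13, 24]
Insert 24: shifted 0 elements -> [-1, 6, 9, 13, 24]


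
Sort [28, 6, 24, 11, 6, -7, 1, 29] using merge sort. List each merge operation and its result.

Divide and conquer:
  Merge [28] + [6] -> [6, 28]
  Merge [24] + [11] -> [11, 24]
  Merge [6, 28] + [11, 24] -> [6, 11, 24, 28]
  Merge [6] + [-7] -> [-7, 6]
  Merge [1] + [29] -> [1, 29]
  Merge [-7, 6] + [1, 29] -> [-7, 1, 6, 29]
  Merge [6, 11, 24, 28] + [-7, 1, 6, 29] -> [-7, 1, 6, 6, 11, 24, 28, 29]


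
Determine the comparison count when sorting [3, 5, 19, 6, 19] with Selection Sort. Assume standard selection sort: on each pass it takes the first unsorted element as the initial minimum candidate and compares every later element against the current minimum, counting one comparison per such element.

Pass 1: scan indices 1..4 for the minimum = 4 comparison(s); min is 3, place at index 0 -> [3, 5, 19, 6, 19]
Pass 2: scan indices 2..4 for the minimum = 3 comparison(s); min is 5, place at index 1 -> [3, 5, 19, 6, 19]
Pass 3: scan indices 3..4 for the minimum = 2 comparison(s); min is 6, place at index 2 -> [3, 5, 6, 19, 19]
Pass 4: scan indices 4..4 for the minimum = 1 comparison(s); min is 19, place at index 3 -> [3, 5, 6, 19, 19]
Selection sort always scans the whole unsorted suffix, so the count is (n-1) + (n-2) + ... + 1 = n(n-1)/2 = 5*4/2 = 10 regardless of the input order.
Total comparisons: 4 + 3 + 2 + 1 = 10


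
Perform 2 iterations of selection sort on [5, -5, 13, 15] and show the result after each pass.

Pass 1: Select minimum -5 at index 1, swap -> [-5, 5, 13, 15]
Pass 2: Select minimum 5 at index 1, swap -> [-5, 5, 13, 15]


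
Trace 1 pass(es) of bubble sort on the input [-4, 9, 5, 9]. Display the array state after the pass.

After pass 1: [-4, 5, 9, 9] (1 swaps)
Total swaps: 1


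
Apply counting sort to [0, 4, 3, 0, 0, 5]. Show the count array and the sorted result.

Count array: [3, 0, 0, 1, 1, 1]
(count[i] = number of elements equal to i)
Cumulative count: [3, 3, 3, 4, 5, 6]
Sorted: [0, 0, 0, 3, 4, 5]


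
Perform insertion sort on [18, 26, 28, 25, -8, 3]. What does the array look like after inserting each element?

First element 18 is already 'sorted'
Insert 26: shifted 0 elements -> [18, 26, 28, 25, -8, 3]
Insert 28: shifted 0 elements -> [18, 26, 28, 25, -8, 3]
Insert 25: shifted 2 elements -> [18, 25, 26, 28, -8, 3]
Insert -8: shifted 4 elements -> [-8, 18, 25, 26, 28, 3]
Insert 3: shifted 4 elements -> [-8, 3, 18, 25, 26, 28]


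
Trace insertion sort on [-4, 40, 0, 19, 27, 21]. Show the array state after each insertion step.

First element -4 is already 'sorted'
Insert 40: shifted 0 elements -> [-4, 40, 0, 19, 27, 21]
Insert 0: shifted 1 elements -> [-4, 0, 40, 19, 27, 21]
Insert 19: shifted 1 elements -> [-4, 0, 19, 40, 27, 21]
Insert 27: shifted 1 elements -> [-4, 0, 19, 27, 40, 21]
Insert 21: shifted 2 elements -> [-4, 0, 19, 21, 27, 40]


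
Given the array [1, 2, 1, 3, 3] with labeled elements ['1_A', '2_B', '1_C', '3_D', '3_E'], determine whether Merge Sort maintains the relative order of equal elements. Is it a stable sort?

Trace Merge Sort on the labeled array (the key is the number; the letter only tracks identity):
  Merge [1_A] + [2_B] -> [1_A, 2_B]
  Merge [3_D] + [3_E] -> [3_D, 3_E]
  Merge [1_C] + [3_D, 3_E] -> [1_C, 3_D, 3_E]
  Merge [1_A, 2_B] + [1_C, 3_D, 3_E] -> [1_A, 1_C, 2_B, 3_D, 3_E]
Final order: [1_A, 1_C, 2_B, 3_D, 3_E]
Equal keys:
  value 1: originally 1_A, 1_C; after sorting 1_A, 1_C -> order preserved
  value 3: originally 3_D, 3_E; after sorting 3_D, 3_E -> order preserved
All equal keys kept their original relative order. Merge Sort is stable: when the heads of the two halves are equal the merge takes from the left half first.
Answer: Stable


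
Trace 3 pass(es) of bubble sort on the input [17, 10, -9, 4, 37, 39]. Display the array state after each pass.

After pass 1: [10, -9, 4, 17, 37, 39] (3 swaps)
After pass 2: [-9, 4, 10, 17, 37, 39] (2 swaps)
After pass 3: [-9, 4, 10, 17, 37, 39] (0 swaps)
Total swaps: 5


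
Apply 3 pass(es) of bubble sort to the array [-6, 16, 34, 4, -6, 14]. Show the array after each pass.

After pass 1: [-6, 16, 4, -6, 14, 34] (3 swaps)
After pass 2: [-6, 4, -6, 14, 16, 34] (3 swaps)
After pass 3: [-6, -6, 4, 14, 16, 34] (1 swaps)
Total swaps: 7


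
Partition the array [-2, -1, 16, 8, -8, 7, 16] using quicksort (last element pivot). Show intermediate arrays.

Partition 1: pivot=16 at index 6 -> [-2, -1, 16, 8, -8, 7, 16]
Partition 2: pivot=7 at index 3 -> [-2, -1, -8, 7, 16, 8, 16]
Partition 3: pivot=-8 at index 0 -> [-8, -1, -2, 7, 16, 8, 16]
Partition 4: pivot=-2 at index 1 -> [-8, -2, -1, 7, 16, 8, 16]
Partition 5: pivot=8 at index 4 -> [-8, -2, -1, 7, 8, 16, 16]


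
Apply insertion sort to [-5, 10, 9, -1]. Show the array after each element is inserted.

First element -5 is already 'sorted'
Insert 10: shifted 0 elements -> [-5, 10, 9, -1]
Insert 9: shifted 1 elements -> [-5, 9, 10, -1]
Insert -1: shifted 2 elements -> [-5, -1, 9, 10]


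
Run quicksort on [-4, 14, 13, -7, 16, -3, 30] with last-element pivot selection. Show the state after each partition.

Partition 1: pivot=30 at index 6 -> [-4, 14, 13, -7, 16, -3, 30]
Partition 2: pivot=-3 at index 2 -> [-4, -7, -3, 14, 16, 13, 30]
Partition 3: pivot=-7 at index 0 -> [-7, -4, -3, 14, 16, 13, 30]
Partition 4: pivot=13 at index 3 -> [-7, -4, -3, 13, 16, 14, 30]
Partition 5: pivot=14 at index 4 -> [-7, -4, -3, 13, 14, 16, 30]


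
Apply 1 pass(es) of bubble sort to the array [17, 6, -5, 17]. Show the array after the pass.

After pass 1: [6, -5, 17, 17] (2 swaps)
Total swaps: 2


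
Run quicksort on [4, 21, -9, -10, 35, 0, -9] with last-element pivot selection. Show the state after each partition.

Partition 1: pivot=-9 at index 2 -> [-9, -10, -9, 21, 35, 0, 4]
Partition 2: pivot=-10 at index 0 -> [-10, -9, -9, 21, 35, 0, 4]
Partition 3: pivot=4 at index 4 -> [-10, -9, -9, 0, 4, 21, 35]
Partition 4: pivot=35 at index 6 -> [-10, -9, -9, 0, 4, 21, 35]


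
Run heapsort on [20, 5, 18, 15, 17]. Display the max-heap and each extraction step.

Build heap: [20, 17, 18, 15, 5]
Extract 20: [18, 17, 5, 15, 20]
Extract 18: [17, 15, 5, 18, 20]
Extract 17: [15, 5, 17, 18, 20]
Extract 15: [5, 15, 17, 18, 20]


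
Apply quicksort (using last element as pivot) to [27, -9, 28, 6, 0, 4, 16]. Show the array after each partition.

Partition 1: pivot=16 at index 4 -> [-9, 6, 0, 4, 16, 27, 28]
Partition 2: pivot=4 at index 2 -> [-9, 0, 4, 6, 16, 27, 28]
Partition 3: pivot=0 at index 1 -> [-9, 0, 4, 6, 16, 27, 28]
Partition 4: pivot=28 at index 6 -> [-9, 0, 4, 6, 16, 27, 28]


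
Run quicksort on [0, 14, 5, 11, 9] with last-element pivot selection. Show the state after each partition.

Partition 1: pivot=9 at index 2 -> [0, 5, 9, 11, 14]
Partition 2: pivot=5 at index 1 -> [0, 5, 9, 11, 14]
Partition 3: pivot=14 at index 4 -> [0, 5, 9, 11, 14]


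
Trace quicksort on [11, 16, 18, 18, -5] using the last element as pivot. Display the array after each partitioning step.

Partition 1: pivot=-5 at index 0 -> [-5, 16, 18, 18, 11]
Partition 2: pivot=11 at index 1 -> [-5, 11, 18, 18, 16]
Partition 3: pivot=16 at index 2 -> [-5, 11, 16, 18, 18]
Partition 4: pivot=18 at index 4 -> [-5, 11, 16, 18, 18]


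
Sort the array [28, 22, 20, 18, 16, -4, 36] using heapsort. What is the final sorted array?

Build heap: [36, 22, 28, 18, 16, -4, 20]
Extract 36: [28, 22, 20, 18, 16, -4, 36]
Extract 28: [22, 18, 20, -4, 16, 28, 36]
Extract 22: [20, 18, 16, -4, 22, 28, 36]
Extract 20: [18, -4, 16, 20, 22, 28, 36]
Extract 18: [16, -4, 18, 20, 22, 28, 36]
Extract 16: [-4, 16, 18, 20, 22, 28, 36]


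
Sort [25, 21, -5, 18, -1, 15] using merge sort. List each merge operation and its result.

Divide and conquer:
  Merge [21] + [-5] -> [-5, 21]
  Merge [25] + [-5, 21] -> [-5, 21, 25]
  Merge [-1] + [15] -> [-1, 15]
  Merge [18] + [-1, 15] -> [-1, 15, 18]
  Merge [-5, 21, 25] + [-1, 15, 18] -> [-5, -1, 15, 18, 21, 25]


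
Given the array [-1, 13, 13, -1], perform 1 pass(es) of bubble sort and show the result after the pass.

After pass 1: [-1, 13, -1, 13] (1 swaps)
Total swaps: 1


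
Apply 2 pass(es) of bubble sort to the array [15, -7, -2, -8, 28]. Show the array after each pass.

After pass 1: [-7, -2, -8, 15, 28] (3 swaps)
After pass 2: [-7, -8, -2, 15, 28] (1 swaps)
Total swaps: 4


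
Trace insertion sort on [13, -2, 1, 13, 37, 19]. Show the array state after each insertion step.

First element 13 is already 'sorted'
Insert -2: shifted 1 elements -> [-2, 13, 1, 13, 37, 19]
Insert 1: shifted 1 elements -> [-2, 1, 13, 13, 37, 19]
Insert 13: shifted 0 elements -> [-2, 1, 13, 13, 37, 19]
Insert 37: shifted 0 elements -> [-2, 1, 13, 13, 37, 19]
Insert 19: shifted 1 elements -> [-2, 1, 13, 13, 19, 37]


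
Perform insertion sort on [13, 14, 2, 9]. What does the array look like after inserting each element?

First element 13 is already 'sorted'
Insert 14: shifted 0 elements -> [13, 14, 2, 9]
Insert 2: shifted 2 elements -> [2, 13, 14, 9]
Insert 9: shifted 2 elements -> [2, 9, 13, 14]


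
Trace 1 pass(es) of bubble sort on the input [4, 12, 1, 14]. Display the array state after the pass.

After pass 1: [4, 1, 12, 14] (1 swaps)
Total swaps: 1


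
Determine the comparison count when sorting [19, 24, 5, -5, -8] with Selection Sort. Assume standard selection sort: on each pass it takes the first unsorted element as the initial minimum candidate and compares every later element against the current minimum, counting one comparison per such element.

Pass 1: scan indices 1..4 for the minimum = 4 comparison(s); min is -8, place at index 0 -> [-8, 24, 5, -5, 19]
Pass 2: scan indices 2..4 for the minimum = 3 comparison(s); min is -5, place at index 1 -> [-8, -5, 5, 24, 19]
Pass 3: scan indices 3..4 for the minimum = 2 comparison(s); min is 5, place at index 2 -> [-8, -5, 5, 24, 19]
Pass 4: scan indices 4..4 for the minimum = 1 comparison(s); min is 19, place at index 3 -> [-8, -5, 5, 19, 24]
Selection sort always scans the whole unsorted suffix, so the count is (n-1) + (n-2) + ... + 1 = n(n-1)/2 = 5*4/2 = 10 regardless of the input order.
Total comparisons: 4 + 3 + 2 + 1 = 10


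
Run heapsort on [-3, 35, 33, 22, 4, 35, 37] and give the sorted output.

Build heap: [37, 35, 35, 22, 4, -3, 33]
Extract 37: [35, 33, 35, 22, 4, -3, 37]
Extract 35: [35, 33, -3, 22, 4, 35, 37]
Extract 35: [33, 22, -3, 4, 35, 35, 37]
Extract 33: [22, 4, -3, 33, 35, 35, 37]
Extract 22: [4, -3, 22, 33, 35, 35, 37]
Extract 4: [-3, 4, 22, 33, 35, 35, 37]


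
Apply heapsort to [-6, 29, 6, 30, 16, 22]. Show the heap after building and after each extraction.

Build heap: [30, 29, 22, -6, 16, 6]
Extract 30: [29, 16, 22, -6, 6, 30]
Extract 29: [22, 16, 6, -6, 29, 30]
Extract 22: [16, -6, 6, 22, 29, 30]
Extract 16: [6, -6, 16, 22, 29, 30]
Extract 6: [-6, 6, 16, 22, 29, 30]


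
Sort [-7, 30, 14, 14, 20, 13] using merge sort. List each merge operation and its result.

Divide and conquer:
  Merge [30] + [14] -> [14, 30]
  Merge [-7] + [14, 30] -> [-7, 14, 30]
  Merge [20] + [13] -> [13, 20]
  Merge [14] + [13, 20] -> [13, 14, 20]
  Merge [-7, 14, 30] + [13, 14, 20] -> [-7, 13, 14, 14, 20, 30]


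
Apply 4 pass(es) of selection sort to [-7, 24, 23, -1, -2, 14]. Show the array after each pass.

Pass 1: Select minimum -7 at index 0, swap -> [-7, 24, 23, -1, -2, 14]
Pass 2: Select minimum -2 at index 4, swap -> [-7, -2, 23, -1, 24, 14]
Pass 3: Select minimum -1 at index 3, swap -> [-7, -2, -1, 23, 24, 14]
Pass 4: Select minimum 14 at index 5, swap -> [-7, -2, -1, 14, 24, 23]


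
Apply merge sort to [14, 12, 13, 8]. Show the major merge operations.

Divide and conquer:
  Merge [14] + [12] -> [12, 14]
  Merge [13] + [8] -> [8, 13]
  Merge [12, 14] + [8, 13] -> [8, 12, 13, 14]
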